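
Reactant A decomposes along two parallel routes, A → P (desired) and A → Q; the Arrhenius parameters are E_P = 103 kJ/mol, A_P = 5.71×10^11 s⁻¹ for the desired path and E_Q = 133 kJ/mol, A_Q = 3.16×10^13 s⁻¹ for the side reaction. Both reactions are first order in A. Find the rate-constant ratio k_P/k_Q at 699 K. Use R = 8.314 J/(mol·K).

With equal orders, S_{P/Q} = k_P/k_Q = (A_P/A_Q)·exp[(E_Q−E_P)/(RT)].
(E_Q−E_P)/(RT) = (133−103)×10³/(8.314×699) = 30000/5811 = 5.162.
k_P/k_Q = (5.71×10^11/3.16×10^13)·exp(5.162) = 0.01807 × 174.5 = 3.15.
Since E_P < E_Q, lowering the temperature improves selectivity toward P.

3.15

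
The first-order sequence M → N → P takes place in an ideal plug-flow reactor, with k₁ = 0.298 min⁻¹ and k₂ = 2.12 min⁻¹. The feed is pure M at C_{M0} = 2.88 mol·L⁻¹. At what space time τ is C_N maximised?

For first-order series the maximum of C_N occurs at τ_opt = ln(k₂/k₁)/(k₂−k₁).
= ln(2.12/0.298)/(2.12−0.298) = ln(7.114)/1.822 = 1.962/1.822 = 1.08 min.

1.08 min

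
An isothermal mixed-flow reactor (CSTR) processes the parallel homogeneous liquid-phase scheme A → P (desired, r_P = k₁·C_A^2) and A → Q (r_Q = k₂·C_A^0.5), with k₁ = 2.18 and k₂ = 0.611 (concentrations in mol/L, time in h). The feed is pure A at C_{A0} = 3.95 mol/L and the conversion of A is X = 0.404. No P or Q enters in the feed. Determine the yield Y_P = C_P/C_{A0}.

Exit C_A = C_{A0}(1−X) = 3.95×0.596 = 2.354 mol/L.
In a CSTR the entire volume is at exit conditions, so r_P = 2.18×2.354^2 = 12.08 and r_Q = 0.611×2.354^0.5 = 0.9375.
Fraction of consumed A going to P: r_P/(r_P+r_Q) = 0.9280.
C_P = 0.9280·C_{A0}·X = 0.9280×3.95×0.404 = 1.48 mol/L; Y_P = C_P/C_{A0} = 0.375.

0.375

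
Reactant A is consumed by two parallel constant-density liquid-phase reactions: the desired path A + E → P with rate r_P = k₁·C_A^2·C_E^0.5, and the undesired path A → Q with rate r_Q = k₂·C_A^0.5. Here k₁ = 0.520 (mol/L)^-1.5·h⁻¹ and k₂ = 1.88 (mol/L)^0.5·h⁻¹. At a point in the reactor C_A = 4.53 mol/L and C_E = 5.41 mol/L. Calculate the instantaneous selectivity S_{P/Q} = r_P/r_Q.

S_{P/Q} = r_P/r_Q = (k₁·C_A^2·C_E^0.5)/(k₂·C_A^0.5) = (k₁/k₂)·C_A^1.5·C_E^0.5.
= (0.520×4.530^2×5.410^0.5) / (1.88×4.530^0.5) = 24.82/4.001 = 6.20.
Since the desired path is higher order in A, keeping C_A high (PFR or concentrated feed) favours P.

6.20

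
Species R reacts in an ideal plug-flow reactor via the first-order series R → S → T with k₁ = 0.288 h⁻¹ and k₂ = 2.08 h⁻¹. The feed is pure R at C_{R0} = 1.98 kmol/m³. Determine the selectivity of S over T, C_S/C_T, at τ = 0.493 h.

1.62

Solving the coupled first-order balances gives C_S(τ) = [k₁/(k₂−k₁)]·C_{R0}·(e^(−k₁τ) − e^(−k₂τ)).
e^(−k₁τ) = e^(−0.288×0.493) = e^(−0.1420) = 0.8676; e^(−k₂τ) = e^(−1.025) = 0.3586.
C_S = 0.288×1.98/(2.08−0.288) × (0.8676−0.3586) = 0.3182×0.5090 = 0.1620 kmol/m³.
C_R = C_{R0}e^(−k₁τ) = 1.718 kmol/m³, so C_T = C_{R0}−C_R−C_S = 0.1001 kmol/m³; C_S/C_T = 1.62.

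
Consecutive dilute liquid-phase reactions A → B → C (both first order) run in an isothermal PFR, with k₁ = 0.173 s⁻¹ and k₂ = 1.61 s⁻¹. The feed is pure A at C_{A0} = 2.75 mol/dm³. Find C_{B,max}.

Evaluating C_B at τ_opt = ln(k₂/k₁)/(k₂−k₁) gives C_{B,max}/C_{A0} = (k₁/k₂)^[k₂/(k₂−k₁)].
= (0.173/1.61)^(1.61/(1.61−0.173)) = (0.1075)^(1.120) = 0.08215.
C_{B,max} = 0.08215×2.75 = 0.226 mol/dm³.

0.226 mol/dm³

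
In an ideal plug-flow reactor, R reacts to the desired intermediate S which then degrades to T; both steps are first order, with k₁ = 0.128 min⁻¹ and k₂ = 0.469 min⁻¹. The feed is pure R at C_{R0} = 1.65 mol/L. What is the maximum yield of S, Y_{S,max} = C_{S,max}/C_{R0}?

At the optimum, C_{S,max}/C_{R0} = (k₁/k₂)^[k₂/(k₂−k₁)].
= (0.128/0.469)^(0.469/(0.469−0.128)) = (0.2729)^(1.375) = 0.1676.

0.168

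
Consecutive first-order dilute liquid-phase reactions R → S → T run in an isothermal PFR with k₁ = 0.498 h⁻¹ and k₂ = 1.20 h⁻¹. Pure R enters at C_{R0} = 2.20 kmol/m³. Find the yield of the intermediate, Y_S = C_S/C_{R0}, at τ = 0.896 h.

For first-order series with pure R initially, C_S(τ) = k₁C_{R0}/(k₂−k₁)·(e^(−k₁τ) − e^(−k₂τ)).
e^(−k₁τ) = e^(−0.498×0.896) = e^(−0.4462) = 0.6401; e^(−k₂τ) = e^(−1.075) = 0.3412.
C_S = 0.498×2.20/(1.20−0.498) × (0.6401−0.3412) = 1.561×0.2988 = 0.4664 kmol/m³.
Y_S = C_S/C_{R0} = 0.4664/2.20 = 0.212.

0.212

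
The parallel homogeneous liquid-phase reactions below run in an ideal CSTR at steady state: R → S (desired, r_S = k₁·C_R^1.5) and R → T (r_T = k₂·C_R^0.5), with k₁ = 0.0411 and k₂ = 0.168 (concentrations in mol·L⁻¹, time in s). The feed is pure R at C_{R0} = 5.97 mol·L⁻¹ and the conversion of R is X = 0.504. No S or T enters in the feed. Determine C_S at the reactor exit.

Exit C_R = C_{R0}(1−X) = 5.97×0.496 = 2.961 mol·L⁻¹.
In a CSTR the entire volume is at exit conditions, so r_S = 0.0411×2.961^1.5 = 0.2094 and r_T = 0.168×2.961^0.5 = 0.2891.
Fraction of consumed R going to S: r_S/(r_S+r_T) = 0.4201.
C_S = 0.4201·C_{R0}·X = 0.4201×5.97×0.504 = 1.26 mol·L⁻¹.

1.26 mol·L⁻¹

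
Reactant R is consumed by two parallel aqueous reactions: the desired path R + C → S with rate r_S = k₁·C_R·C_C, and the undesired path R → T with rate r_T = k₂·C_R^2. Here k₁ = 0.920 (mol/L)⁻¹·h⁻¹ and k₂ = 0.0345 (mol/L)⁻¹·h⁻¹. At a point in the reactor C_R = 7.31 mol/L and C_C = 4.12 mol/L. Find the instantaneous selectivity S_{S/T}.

S_{S/T} = r_S/r_T = (k₁·C_R·C_C)/(k₂·C_R^2) = (k₁/k₂)·C_R⁻¹·C_C.
= (0.920×7.310×4.120) / (0.0345×7.310^2) = 27.71/1.844 = 15.0.
The undesired path is higher order in R, so low C_R (CSTR or dilute feed) favours S.

15.0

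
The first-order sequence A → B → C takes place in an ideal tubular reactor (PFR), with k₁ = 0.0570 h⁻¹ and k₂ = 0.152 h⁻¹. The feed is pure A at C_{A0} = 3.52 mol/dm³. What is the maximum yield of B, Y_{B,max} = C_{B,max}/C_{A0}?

Evaluating C_B at τ_opt = ln(k₂/k₁)/(k₂−k₁) gives C_{B,max}/C_{A0} = (k₁/k₂)^[k₂/(k₂−k₁)].
= (0.0570/0.152)^(0.152/(0.152−0.0570)) = (0.3750)^(1.600) = 0.2082.

0.208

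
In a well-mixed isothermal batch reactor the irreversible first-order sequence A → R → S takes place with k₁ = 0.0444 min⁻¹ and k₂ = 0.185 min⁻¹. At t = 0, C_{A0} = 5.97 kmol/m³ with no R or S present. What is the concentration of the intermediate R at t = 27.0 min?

0.556 kmol/m³

For first-order series with pure A initially, C_R(t) = k₁C_{A0}/(k₂−k₁)·(e^(−k₁t) − e^(−k₂t)).
e^(−k₁t) = e^(−0.0444×27.0) = e^(−1.199) = 0.3016; e^(−k₂t) = e^(−4.995) = 0.006772.
C_R = 0.0444×5.97/(0.185−0.0444) × (0.3016−0.006772) = 1.885×0.2948 = 0.5557 kmol/m³.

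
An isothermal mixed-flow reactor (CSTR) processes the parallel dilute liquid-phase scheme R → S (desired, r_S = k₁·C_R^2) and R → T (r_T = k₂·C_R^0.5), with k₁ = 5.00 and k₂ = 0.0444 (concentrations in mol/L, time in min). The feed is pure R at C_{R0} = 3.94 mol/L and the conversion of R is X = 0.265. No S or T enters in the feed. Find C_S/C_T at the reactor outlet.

555

Exit C_R = C_{R0}(1−X) = 3.94×0.735 = 2.896 mol/L.
Rates in a CSTR are evaluated at the outlet concentration: r_S = 5.00×2.896^2 = 41.93, r_T = 0.0444×2.896^0.5 = 0.07556.
Overall selectivity = C_S/C_T = r_Sτ/(r_Tτ) = r_S/r_T = 555.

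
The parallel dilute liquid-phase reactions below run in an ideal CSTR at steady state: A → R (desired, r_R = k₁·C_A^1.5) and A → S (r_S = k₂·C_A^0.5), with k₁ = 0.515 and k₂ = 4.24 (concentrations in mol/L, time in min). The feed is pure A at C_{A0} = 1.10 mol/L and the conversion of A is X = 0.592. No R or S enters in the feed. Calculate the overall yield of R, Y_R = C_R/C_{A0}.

0.0306

Exit C_A = C_{A0}(1−X) = 1.10×0.408 = 0.4488 mol/L.
Rates in a CSTR are evaluated at the outlet concentration: r_R = 0.515×0.4488^1.5 = 0.1548, r_S = 4.24×0.4488^0.5 = 2.840.
Fraction of consumed A going to R: r_R/(r_R+r_S) = 0.05169.
C_R = 0.05169·C_{A0}·X = 0.05169×1.10×0.592 = 0.0337 mol/L; Y_R = C_R/C_{A0} = 0.0306.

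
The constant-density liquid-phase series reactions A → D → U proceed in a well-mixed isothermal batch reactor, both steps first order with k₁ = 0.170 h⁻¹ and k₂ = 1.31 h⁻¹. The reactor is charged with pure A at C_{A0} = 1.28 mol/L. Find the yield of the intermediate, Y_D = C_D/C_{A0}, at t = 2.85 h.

For first-order series with pure A initially, C_D(t) = k₁C_{A0}/(k₂−k₁)·(e^(−k₁t) − e^(−k₂t)).
e^(−k₁t) = e^(−0.170×2.85) = e^(−0.4845) = 0.6160; e^(−k₂t) = e^(−3.734) = 0.02391.
C_D = 0.170×1.28/(1.31−0.170) × (0.6160−0.02391) = 0.1909×0.5921 = 0.1130 mol/L.
Y_D = C_D/C_{A0} = 0.1130/1.28 = 0.0883.

0.0883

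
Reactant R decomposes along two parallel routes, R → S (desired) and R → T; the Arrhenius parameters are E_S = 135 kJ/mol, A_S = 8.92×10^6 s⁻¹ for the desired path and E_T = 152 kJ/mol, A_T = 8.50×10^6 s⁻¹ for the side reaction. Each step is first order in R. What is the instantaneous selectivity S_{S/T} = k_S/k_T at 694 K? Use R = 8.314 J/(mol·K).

20.0

k_S/k_T = (A_S/A_T)·exp[−(E_S−E_T)/(RT)] = (A_S/A_T)·exp[(E_T−E_S)/(RT)].
(E_T−E_S)/(RT) = (152−135)×10³/(8.314×694) = 17000/5770 = 2.946.
k_S/k_T = (8.92×10^6/8.50×10^6)·exp(2.946) = 1.049 × 19.04 = 20.0.
Since E_S < E_T, lowering the temperature improves selectivity toward S.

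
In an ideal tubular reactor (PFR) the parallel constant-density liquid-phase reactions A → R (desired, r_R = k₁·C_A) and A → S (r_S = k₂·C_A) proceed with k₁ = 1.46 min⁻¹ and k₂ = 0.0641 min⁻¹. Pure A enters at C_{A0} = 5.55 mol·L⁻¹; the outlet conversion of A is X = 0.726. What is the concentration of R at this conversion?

C_A = C_{A0}(1−X) = 1.521 mol·L⁻¹.
Both paths are first order in A, so the instantaneous fraction to R is constant: dC_R/d(−C_A) = k₁/(k₁+k₂) = 0.9579.
C_R = 0.9579·(C_{A0}−C_A) = 0.9579×4.029 = 3.86 mol·L⁻¹.

3.86 mol·L⁻¹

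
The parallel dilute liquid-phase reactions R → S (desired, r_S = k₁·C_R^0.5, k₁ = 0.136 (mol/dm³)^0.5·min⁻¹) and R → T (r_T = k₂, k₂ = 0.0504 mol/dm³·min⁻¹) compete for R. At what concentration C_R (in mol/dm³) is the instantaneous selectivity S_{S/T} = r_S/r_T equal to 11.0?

S_{S/T} = (k₁/k₂)·C_R^0.5 ⇒ C_R = (S·k₂/k₁)^(2).
= (11.0×0.0504/0.136)^(2) = (4.076)^(2) = 16.6 mol/dm³.

16.6 mol/dm³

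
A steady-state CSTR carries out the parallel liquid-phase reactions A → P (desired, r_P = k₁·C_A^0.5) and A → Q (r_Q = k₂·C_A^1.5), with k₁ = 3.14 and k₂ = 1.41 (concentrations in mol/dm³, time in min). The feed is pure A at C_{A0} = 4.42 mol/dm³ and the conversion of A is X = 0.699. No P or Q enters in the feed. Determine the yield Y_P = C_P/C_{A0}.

0.438

Exit C_A = C_{A0}(1−X) = 4.42×0.301 = 1.330 mol/dm³.
A CSTR operates uniformly at the exit composition, giving r_P = 3.622 and r_Q = 2.164 (each k·C_A^n at C_A = 1.330).
Fraction of consumed A going to P: r_P/(r_P+r_Q) = 0.6260.
C_P = 0.6260·C_{A0}·X = 0.6260×4.42×0.699 = 1.93 mol/dm³; Y_P = C_P/C_{A0} = 0.438.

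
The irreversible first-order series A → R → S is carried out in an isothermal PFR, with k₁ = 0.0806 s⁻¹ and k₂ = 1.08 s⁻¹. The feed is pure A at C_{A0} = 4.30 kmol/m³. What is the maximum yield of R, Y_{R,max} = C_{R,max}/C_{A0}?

0.0605

Evaluating C_R at τ_opt = ln(k₂/k₁)/(k₂−k₁) gives C_{R,max}/C_{A0} = (k₁/k₂)^[k₂/(k₂−k₁)].
= (0.0806/1.08)^(1.08/(1.08−0.0806)) = (0.07463)^(1.081) = 0.06054.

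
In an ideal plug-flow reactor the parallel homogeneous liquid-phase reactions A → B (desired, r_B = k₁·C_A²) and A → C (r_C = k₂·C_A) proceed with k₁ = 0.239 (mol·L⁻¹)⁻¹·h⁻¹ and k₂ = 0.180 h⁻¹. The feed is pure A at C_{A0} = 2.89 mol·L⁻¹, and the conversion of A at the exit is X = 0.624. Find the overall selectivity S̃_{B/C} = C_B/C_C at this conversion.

C_A = C_{A0}(1−X) = 1.087 mol·L⁻¹.
Along a PFR/batch, dC_C/dC_A = −r_C/(r_B+r_C) = −k₂/(k₂+k₁·C_A).
Integrating from C_{A0} to C_A: C_C = (0.180/0.239)·ln[(0.180+0.239·2.89)/(0.180+0.239·1.09)] = 0.7531·ln(0.8707/0.4397) = 0.5145 mol·L⁻¹.
Then C_B = (C_{A0}−C_A) − C_C = 1.803 − 0.5145 = 1.289 mol·L⁻¹.
S̃_{B/C} = C_B/C_C = 1.289/0.5145 = 2.50.

2.50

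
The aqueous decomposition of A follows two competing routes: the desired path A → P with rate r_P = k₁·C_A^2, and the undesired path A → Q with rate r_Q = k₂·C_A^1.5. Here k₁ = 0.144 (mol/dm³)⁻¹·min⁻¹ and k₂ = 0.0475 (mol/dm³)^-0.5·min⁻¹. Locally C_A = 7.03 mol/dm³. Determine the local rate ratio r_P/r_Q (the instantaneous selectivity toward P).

S_{P/Q} = r_P/r_Q = (k₁·C_A^2)/(k₂·C_A^1.5) = (k₁/k₂)·C_A^0.5.
= (0.144×7.030^2) / (0.0475×7.030^1.5) = 7.117/0.8854 = 8.04.

8.04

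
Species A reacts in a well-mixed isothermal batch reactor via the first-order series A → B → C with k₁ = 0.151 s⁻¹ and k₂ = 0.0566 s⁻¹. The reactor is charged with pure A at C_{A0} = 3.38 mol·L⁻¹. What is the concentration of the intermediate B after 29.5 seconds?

0.955 mol·L⁻¹

For first-order series with pure A initially, C_B(t) = k₁C_{A0}/(k₂−k₁)·(e^(−k₁t) − e^(−k₂t)).
e^(−k₁t) = e^(−0.151×29.5) = e^(−4.454) = 0.01163; e^(−k₂t) = e^(−1.670) = 0.1883.
C_B = 0.151×3.38/(0.0566−0.151) × (0.01163−0.1883) = (-5.407)×(-0.1767) = 0.9552 mol·L⁻¹.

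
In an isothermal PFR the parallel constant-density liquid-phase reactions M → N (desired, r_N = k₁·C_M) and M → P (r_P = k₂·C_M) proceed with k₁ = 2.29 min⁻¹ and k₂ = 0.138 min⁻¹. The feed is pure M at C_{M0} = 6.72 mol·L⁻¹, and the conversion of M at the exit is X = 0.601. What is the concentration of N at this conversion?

3.81 mol·L⁻¹

C_M = C_{M0}(1−X) = 2.681 mol·L⁻¹.
Both paths are first order in M, so the instantaneous fraction to N is constant: dC_N/d(−C_M) = k₁/(k₁+k₂) = 0.9432.
C_N = 0.9432·(C_{M0}−C_M) = 0.9432×4.039 = 3.81 mol·L⁻¹.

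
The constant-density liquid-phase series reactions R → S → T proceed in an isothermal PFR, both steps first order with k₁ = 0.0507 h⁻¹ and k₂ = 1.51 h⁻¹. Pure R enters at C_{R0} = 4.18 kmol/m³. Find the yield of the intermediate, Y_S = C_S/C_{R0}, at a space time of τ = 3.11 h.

The intermediate concentration in a first-order A→B→C sequence is C_S = k₁C_{R0}(e^(−k₁τ) − e^(−k₂τ))/(k₂−k₁).
e^(−k₁τ) = e^(−0.0507×3.11) = e^(−0.1577) = 0.8541; e^(−k₂τ) = e^(−4.696) = 0.009131.
C_S = 0.0507×4.18/(1.51−0.0507) × (0.8541−0.009131) = 0.1452×0.8450 = 0.1227 kmol/m³.
Y_S = C_S/C_{R0} = 0.1227/4.18 = 0.0294.

0.0294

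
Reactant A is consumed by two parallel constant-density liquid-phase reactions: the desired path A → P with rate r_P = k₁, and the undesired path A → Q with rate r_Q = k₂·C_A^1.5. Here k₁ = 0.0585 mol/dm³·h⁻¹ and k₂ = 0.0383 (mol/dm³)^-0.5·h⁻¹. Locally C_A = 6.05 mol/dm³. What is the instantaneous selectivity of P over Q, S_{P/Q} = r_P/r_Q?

0.103

S_{P/Q} = r_P/r_Q = (k₁)/(k₂·C_A^1.5) = (k₁/k₂)·C_A^-1.5.
= (0.0585) / (0.0383×6.050^1.5) = 0.05850/0.5699 = 0.103.
The undesired path is higher order in A, so low C_A (CSTR or dilute feed) favours P.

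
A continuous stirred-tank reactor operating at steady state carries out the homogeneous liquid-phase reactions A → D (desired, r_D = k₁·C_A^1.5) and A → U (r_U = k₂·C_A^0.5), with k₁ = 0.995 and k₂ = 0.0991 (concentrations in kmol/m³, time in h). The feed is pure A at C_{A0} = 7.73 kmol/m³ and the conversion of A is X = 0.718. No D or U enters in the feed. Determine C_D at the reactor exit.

Exit C_A = C_{A0}(1−X) = 7.73×0.282 = 2.180 kmol/m³.
A CSTR operates uniformly at the exit composition, giving r_D = 3.202 and r_U = 0.1463 (each k·C_A^n at C_A = 2.180).
Fraction of consumed A going to D: r_D/(r_D+r_U) = 0.9563.
C_D = 0.9563·C_{A0}·X = 0.9563×7.73×0.718 = 5.31 kmol/m³.

5.31 kmol/m³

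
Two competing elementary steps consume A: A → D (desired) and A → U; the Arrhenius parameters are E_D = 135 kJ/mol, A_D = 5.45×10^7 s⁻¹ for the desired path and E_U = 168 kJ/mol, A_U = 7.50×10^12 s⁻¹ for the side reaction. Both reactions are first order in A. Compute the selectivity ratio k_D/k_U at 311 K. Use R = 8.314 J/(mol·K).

2.54

Since both paths have the same order in A, the concentration cancels and S_{D/U} = k_D/k_U = (A_D/A_U)·exp[(E_U−E_D)/(RT)].
(E_U−E_D)/(RT) = (168−135)×10³/(8.314×311) = 33000/2586 = 12.76.
k_D/k_U = (5.45×10^7/7.50×10^12)·exp(12.76) = 7.267×10^-6 × 3.490×10^5 = 2.54.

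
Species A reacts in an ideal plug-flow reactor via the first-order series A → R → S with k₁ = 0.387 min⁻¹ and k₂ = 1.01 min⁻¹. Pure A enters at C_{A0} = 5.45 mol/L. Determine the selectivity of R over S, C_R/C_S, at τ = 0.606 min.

2.83

The intermediate concentration in a first-order A→B→C sequence is C_R = k₁C_{A0}(e^(−k₁τ) − e^(−k₂τ))/(k₂−k₁).
e^(−k₁τ) = e^(−0.387×0.606) = e^(−0.2345) = 0.7909; e^(−k₂τ) = e^(−0.6121) = 0.5422.
C_R = 0.387×5.45/(1.01−0.387) × (0.7909−0.5422) = 3.385×0.2487 = 0.8420 mol/L.
C_A = C_{A0}e^(−k₁τ) = 4.311 mol/L, so C_S = C_{A0}−C_A−C_R = 0.2973 mol/L; C_R/C_S = 2.83.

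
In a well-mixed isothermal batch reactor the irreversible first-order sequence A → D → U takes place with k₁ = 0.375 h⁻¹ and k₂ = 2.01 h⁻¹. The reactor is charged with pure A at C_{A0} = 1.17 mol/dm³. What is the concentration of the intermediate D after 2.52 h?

0.103 mol/dm³

Solving the coupled first-order balances gives C_D(t) = [k₁/(k₂−k₁)]·C_{A0}·(e^(−k₁t) − e^(−k₂t)).
e^(−k₁t) = e^(−0.375×2.52) = e^(−0.9450) = 0.3887; e^(−k₂t) = e^(−5.065) = 0.006313.
C_D = 0.375×1.17/(2.01−0.375) × (0.3887−0.006313) = 0.2683×0.3824 = 0.1026 mol/dm³.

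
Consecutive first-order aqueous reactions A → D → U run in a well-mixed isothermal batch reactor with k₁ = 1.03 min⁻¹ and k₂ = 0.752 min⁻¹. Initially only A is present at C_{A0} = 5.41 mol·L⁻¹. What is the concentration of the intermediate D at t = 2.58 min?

1.47 mol·L⁻¹

The intermediate concentration in a first-order A→B→C sequence is C_D = k₁C_{A0}(e^(−k₁t) − e^(−k₂t))/(k₂−k₁).
e^(−k₁t) = e^(−1.03×2.58) = e^(−2.657) = 0.07013; e^(−k₂t) = e^(−1.940) = 0.1437.
C_D = 1.03×5.41/(0.752−1.03) × (0.07013−0.1437) = (-20.04)×(-0.07355) = 1.474 mol·L⁻¹.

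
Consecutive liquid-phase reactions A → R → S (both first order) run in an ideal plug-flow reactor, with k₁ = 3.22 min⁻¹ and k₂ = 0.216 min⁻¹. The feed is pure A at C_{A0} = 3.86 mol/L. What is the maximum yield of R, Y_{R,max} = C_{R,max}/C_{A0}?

0.823

Evaluating C_R at τ_opt = ln(k₂/k₁)/(k₂−k₁) gives C_{R,max}/C_{A0} = (k₁/k₂)^[k₂/(k₂−k₁)].
= (3.22/0.216)^(0.216/(0.216−3.22)) = (14.91)^(-0.07190) = 0.8234.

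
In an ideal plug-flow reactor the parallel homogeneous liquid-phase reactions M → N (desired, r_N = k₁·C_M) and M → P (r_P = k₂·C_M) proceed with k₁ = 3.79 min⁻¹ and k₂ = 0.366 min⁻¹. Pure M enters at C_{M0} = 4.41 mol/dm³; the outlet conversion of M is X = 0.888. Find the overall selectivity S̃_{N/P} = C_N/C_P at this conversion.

C_M = C_{M0}(1−X) = 0.4939 mol/dm³.
Both paths are first order in M, so the instantaneous fraction to N is constant: dC_N/d(−C_M) = k₁/(k₁+k₂) = 0.9119.
C_N = 0.9119·(C_{M0}−C_M) = 0.9119×3.916 = 3.57 mol/dm³.
C_P = (C_{M0}−C_M)−C_N = 0.3449 mol/dm³; S̃_{N/P} = 3.571/0.3449 = 10.4.

10.4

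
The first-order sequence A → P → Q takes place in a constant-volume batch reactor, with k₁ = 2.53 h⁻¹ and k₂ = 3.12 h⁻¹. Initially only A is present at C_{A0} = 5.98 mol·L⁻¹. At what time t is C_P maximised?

0.355 h

For first-order series the maximum of C_P occurs at t_opt = ln(k₂/k₁)/(k₂−k₁).
= ln(3.12/2.53)/(3.12−2.53) = ln(1.233)/0.5900 = 0.2096/0.5900 = 0.355 h.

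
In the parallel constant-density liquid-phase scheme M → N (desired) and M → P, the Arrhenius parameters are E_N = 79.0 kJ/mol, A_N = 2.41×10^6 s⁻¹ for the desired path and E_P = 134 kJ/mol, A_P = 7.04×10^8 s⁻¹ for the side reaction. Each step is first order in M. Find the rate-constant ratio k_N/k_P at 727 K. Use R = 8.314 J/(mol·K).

30.6

Since both paths have the same order in M, the concentration cancels and S_{N/P} = k_N/k_P = (A_N/A_P)·exp[(E_P−E_N)/(RT)].
(E_P−E_N)/(RT) = (134−79.0)×10³/(8.314×727) = 55000/6044 = 9.100.
k_N/k_P = (2.41×10^6/7.04×10^8)·exp(9.100) = 0.003423 × 8951 = 30.6.
Since E_N < E_P, lowering the temperature improves selectivity toward N.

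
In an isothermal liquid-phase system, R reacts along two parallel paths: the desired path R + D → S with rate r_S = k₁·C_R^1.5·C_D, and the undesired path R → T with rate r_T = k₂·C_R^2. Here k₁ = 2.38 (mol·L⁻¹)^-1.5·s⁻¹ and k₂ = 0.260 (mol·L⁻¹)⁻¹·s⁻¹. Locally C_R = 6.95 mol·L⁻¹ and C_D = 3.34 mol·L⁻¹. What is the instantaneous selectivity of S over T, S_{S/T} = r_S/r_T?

11.6

S_{S/T} = r_S/r_T = (k₁·C_R^1.5·C_D)/(k₂·C_R^2) = (k₁/k₂)·C_R^-0.5·C_D.
= (2.38×6.950^1.5×3.340) / (0.260×6.950^2) = 145.6/12.56 = 11.6.
The undesired path is higher order in R, so low C_R (CSTR or dilute feed) favours S.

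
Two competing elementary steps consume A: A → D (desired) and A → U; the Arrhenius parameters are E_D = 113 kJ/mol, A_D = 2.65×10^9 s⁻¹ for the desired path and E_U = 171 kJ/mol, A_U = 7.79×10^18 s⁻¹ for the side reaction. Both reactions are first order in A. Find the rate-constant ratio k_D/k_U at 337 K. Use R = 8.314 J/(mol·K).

Since both paths have the same order in A, the concentration cancels and S_{D/U} = k_D/k_U = (A_D/A_U)·exp[(E_U−E_D)/(RT)].
(E_U−E_D)/(RT) = (171−113)×10³/(8.314×337) = 58000/2802 = 20.70.
k_D/k_U = (2.65×10^9/7.79×10^18)·exp(20.70) = 3.402×10^-10 × 9.778×10^8 = 0.333.
Since E_D < E_U, lowering the temperature improves selectivity toward D.

0.333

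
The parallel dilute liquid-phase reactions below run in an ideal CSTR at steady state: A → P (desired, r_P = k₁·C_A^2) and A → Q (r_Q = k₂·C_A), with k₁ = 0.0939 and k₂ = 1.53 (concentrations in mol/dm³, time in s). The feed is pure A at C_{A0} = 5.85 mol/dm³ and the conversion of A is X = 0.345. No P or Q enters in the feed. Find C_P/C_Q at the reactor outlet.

0.235

Exit C_A = C_{A0}(1−X) = 5.85×0.655 = 3.832 mol/dm³.
A CSTR operates uniformly at the exit composition, giving r_P = 1.379 and r_Q = 5.863 (each k·C_A^n at C_A = 3.832).
Overall selectivity = C_P/C_Q = r_Pτ/(r_Qτ) = r_P/r_Q = 0.235.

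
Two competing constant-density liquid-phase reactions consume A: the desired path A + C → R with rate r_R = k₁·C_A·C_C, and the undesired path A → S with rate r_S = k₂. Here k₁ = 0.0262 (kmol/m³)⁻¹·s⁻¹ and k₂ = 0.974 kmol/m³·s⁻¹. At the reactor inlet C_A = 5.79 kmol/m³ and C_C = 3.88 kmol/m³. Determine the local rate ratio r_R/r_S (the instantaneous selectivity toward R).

0.604

S_{R/S} = r_R/r_S = (k₁·C_A·C_C)/(k₂) = (k₁/k₂)·C_A·C_C.
= (0.0262×5.790×3.880) / (0.974) = 0.5886/0.9740 = 0.604.
Since the desired path is higher order in A, keeping C_A high (PFR or concentrated feed) favours R.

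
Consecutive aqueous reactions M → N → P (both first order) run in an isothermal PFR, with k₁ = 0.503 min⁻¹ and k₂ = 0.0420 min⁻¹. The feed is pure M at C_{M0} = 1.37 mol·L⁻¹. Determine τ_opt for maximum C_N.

5.39 min

The intermediate peaks when r₁ = r₂, i.e. k₁e^(−k₁τ) = k₂e^(−k₂τ), giving τ_opt = ln(k₂/k₁)/(k₂−k₁).
= ln(0.0420/0.503)/(0.0420−0.503) = ln(0.08350)/-0.4610 = -2.483/-0.4610 = 5.39 min.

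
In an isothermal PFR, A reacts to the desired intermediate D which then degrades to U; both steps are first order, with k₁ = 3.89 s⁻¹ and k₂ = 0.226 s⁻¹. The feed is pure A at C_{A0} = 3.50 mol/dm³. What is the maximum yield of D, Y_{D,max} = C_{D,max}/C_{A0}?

0.839

Evaluating C_D at τ_opt = ln(k₂/k₁)/(k₂−k₁) gives C_{D,max}/C_{A0} = (k₁/k₂)^[k₂/(k₂−k₁)].
= (3.89/0.226)^(0.226/(0.226−3.89)) = (17.21)^(-0.06168) = 0.8390.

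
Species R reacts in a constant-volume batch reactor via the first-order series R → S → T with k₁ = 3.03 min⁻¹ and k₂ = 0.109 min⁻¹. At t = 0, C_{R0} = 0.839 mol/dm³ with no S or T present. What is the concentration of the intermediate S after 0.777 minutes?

0.717 mol/dm³

The intermediate concentration in a first-order A→B→C sequence is C_S = k₁C_{R0}(e^(−k₁t) − e^(−k₂t))/(k₂−k₁).
e^(−k₁t) = e^(−3.03×0.777) = e^(−2.354) = 0.09496; e^(−k₂t) = e^(−0.08469) = 0.9188.
C_S = 3.03×0.839/(0.109−3.03) × (0.09496−0.9188) = (-0.8703)×(-0.8238) = 0.7170 mol/dm³.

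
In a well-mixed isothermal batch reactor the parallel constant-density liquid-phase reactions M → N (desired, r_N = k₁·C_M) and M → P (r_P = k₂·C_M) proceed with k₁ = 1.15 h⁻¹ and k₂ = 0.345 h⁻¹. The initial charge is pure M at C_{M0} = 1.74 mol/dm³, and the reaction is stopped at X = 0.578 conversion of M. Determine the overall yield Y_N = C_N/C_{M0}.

0.445

C_M = C_{M0}(1−X) = 0.7343 mol/dm³.
Both paths are first order in M, so the instantaneous fraction to N is constant: dC_N/d(−C_M) = k₁/(k₁+k₂) = 0.7692.
C_N = 0.7692·(C_{M0}−C_M) = 0.7692×1.006 = 0.774 mol/dm³.
Y_N = C_N/C_{M0} = 0.7736/1.74 = 0.445.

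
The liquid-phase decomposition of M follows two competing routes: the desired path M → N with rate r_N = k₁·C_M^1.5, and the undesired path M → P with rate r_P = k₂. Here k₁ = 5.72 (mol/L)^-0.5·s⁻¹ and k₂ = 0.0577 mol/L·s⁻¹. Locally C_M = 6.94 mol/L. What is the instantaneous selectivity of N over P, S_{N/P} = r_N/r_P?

S_{N/P} = r_N/r_P = (k₁·C_M^1.5)/(k₂) = (k₁/k₂)·C_M^1.5.
= (5.72×6.940^1.5) / (0.0577) = 104.6/0.05770 = 1812.
Since the desired path is higher order in M, keeping C_M high (PFR or concentrated feed) favours N.

1812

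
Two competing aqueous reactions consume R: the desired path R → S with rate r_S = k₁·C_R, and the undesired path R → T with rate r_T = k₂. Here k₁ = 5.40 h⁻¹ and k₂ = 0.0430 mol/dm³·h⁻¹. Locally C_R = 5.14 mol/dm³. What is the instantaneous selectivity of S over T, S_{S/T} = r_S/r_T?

S_{S/T} = r_S/r_T = (k₁·C_R)/(k₂) = (k₁/k₂)·C_R.
= (5.40×5.140) / (0.0430) = 27.76/0.04300 = 645.

645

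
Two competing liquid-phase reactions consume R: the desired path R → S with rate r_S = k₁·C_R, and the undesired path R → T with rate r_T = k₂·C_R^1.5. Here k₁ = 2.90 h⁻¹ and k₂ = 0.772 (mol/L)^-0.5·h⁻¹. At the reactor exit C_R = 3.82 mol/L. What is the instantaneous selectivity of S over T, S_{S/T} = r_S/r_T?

1.92

S_{S/T} = r_S/r_T = (k₁·C_R)/(k₂·C_R^1.5) = (k₁/k₂)·C_R^-0.5.
= (2.90×3.820) / (0.772×3.820^1.5) = 11.08/5.764 = 1.92.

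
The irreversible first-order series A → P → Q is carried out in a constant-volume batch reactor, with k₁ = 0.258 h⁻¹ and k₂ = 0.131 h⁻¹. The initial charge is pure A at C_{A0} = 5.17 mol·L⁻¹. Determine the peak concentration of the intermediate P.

2.57 mol·L⁻¹

At the optimum, C_{P,max}/C_{A0} = (k₁/k₂)^[k₂/(k₂−k₁)].
= (0.258/0.131)^(0.131/(0.131−0.258)) = (1.969)^(-1.031) = 0.4970.
C_{P,max} = 0.4970×5.17 = 2.57 mol·L⁻¹.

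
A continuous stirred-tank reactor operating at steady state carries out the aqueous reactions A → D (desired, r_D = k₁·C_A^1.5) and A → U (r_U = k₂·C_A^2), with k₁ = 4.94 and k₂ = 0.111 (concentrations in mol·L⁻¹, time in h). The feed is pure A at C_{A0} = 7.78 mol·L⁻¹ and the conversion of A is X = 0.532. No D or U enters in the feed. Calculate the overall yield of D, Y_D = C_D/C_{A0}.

Exit C_A = C_{A0}(1−X) = 7.78×0.468 = 3.641 mol·L⁻¹.
Rates in a CSTR are evaluated at the outlet concentration: r_D = 4.94×3.641^1.5 = 34.32, r_U = 0.111×3.641^2 = 1.472.
Fraction of consumed A going to D: r_D/(r_D+r_U) = 0.9589.
C_D = 0.9589·C_{A0}·X = 0.9589×7.78×0.532 = 3.97 mol·L⁻¹; Y_D = C_D/C_{A0} = 0.510.

0.510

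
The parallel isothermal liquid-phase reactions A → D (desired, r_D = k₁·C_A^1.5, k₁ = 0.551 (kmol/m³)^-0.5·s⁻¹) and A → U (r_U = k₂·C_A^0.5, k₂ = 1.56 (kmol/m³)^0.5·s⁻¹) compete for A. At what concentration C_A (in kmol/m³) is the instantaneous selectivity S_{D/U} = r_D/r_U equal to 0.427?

1.21 kmol/m³

S_{D/U} = (k₁/k₂)·C_A ⇒ C_A = S·k₂/k₁.
= 0.427×1.56/0.551 = 1.21 kmol/m³.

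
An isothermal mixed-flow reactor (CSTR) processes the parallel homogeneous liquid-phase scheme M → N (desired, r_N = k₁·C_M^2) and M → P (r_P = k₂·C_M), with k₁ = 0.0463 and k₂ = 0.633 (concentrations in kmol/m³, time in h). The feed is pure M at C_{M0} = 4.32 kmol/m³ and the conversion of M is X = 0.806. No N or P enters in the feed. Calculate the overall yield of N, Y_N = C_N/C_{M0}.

0.0466

Exit C_M = C_{M0}(1−X) = 4.32×0.194 = 0.8381 kmol/m³.
In a CSTR the entire volume is at exit conditions, so r_N = 0.0463×0.8381^2 = 0.03252 and r_P = 0.633×0.8381 = 0.5305.
Fraction of consumed M going to N: r_N/(r_N+r_P) = 0.05776.
C_N = 0.05776·C_{M0}·X = 0.05776×4.32×0.806 = 0.201 kmol/m³; Y_N = C_N/C_{M0} = 0.0466.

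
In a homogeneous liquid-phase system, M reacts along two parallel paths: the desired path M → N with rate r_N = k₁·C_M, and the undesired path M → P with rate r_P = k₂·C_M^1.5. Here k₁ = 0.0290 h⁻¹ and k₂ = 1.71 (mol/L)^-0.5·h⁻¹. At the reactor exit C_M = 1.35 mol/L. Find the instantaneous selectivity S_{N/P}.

0.0146

S_{N/P} = r_N/r_P = (k₁·C_M)/(k₂·C_M^1.5) = (k₁/k₂)·C_M^-0.5.
= (0.0290×1.350) / (1.71×1.350^1.5) = 0.03915/2.682 = 0.0146.
The undesired path is higher order in M, so low C_M (CSTR or dilute feed) favours N.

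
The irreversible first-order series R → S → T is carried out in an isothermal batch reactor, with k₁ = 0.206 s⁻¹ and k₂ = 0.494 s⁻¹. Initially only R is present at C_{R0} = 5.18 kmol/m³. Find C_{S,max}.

Evaluating C_S at t_opt = ln(k₂/k₁)/(k₂−k₁) gives C_{S,max}/C_{R0} = (k₁/k₂)^[k₂/(k₂−k₁)].
= (0.206/0.494)^(0.494/(0.494−0.206)) = (0.4170)^(1.715) = 0.2231.
C_{S,max} = 0.2231×5.18 = 1.16 kmol/m³.

1.16 kmol/m³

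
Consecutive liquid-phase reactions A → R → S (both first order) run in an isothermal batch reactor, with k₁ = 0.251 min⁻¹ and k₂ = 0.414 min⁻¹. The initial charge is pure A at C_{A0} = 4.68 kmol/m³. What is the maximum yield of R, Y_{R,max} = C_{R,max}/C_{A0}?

0.281

At the optimum, C_{R,max}/C_{A0} = (k₁/k₂)^[k₂/(k₂−k₁)].
= (0.251/0.414)^(0.414/(0.414−0.251)) = (0.6063)^(2.540) = 0.2806.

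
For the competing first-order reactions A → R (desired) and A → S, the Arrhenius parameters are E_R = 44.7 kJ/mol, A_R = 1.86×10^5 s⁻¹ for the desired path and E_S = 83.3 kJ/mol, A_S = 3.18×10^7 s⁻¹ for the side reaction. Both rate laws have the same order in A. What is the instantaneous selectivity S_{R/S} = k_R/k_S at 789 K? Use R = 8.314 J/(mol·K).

2.10

Since both paths have the same order in A, the concentration cancels and S_{R/S} = k_R/k_S = (A_R/A_S)·exp[(E_S−E_R)/(RT)].
(E_S−E_R)/(RT) = (83.3−44.7)×10³/(8.314×789) = 38600/6560 = 5.884.
k_R/k_S = (1.86×10^5/3.18×10^7)·exp(5.884) = 0.005849 × 359.4 = 2.10.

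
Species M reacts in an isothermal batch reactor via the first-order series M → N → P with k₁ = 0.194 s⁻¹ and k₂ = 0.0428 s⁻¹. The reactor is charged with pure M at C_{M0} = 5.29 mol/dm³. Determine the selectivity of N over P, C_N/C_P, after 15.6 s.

The intermediate concentration in a first-order A→B→C sequence is C_N = k₁C_{M0}(e^(−k₁t) − e^(−k₂t))/(k₂−k₁).
e^(−k₁t) = e^(−0.194×15.6) = e^(−3.026) = 0.04849; e^(−k₂t) = e^(−0.6677) = 0.5129.
C_N = 0.194×5.29/(0.0428−0.194) × (0.04849−0.5129) = (-6.787)×(-0.4644) = 3.152 mol/dm³.
C_M = C_{M0}e^(−k₁t) = 0.2565 mol/dm³, so C_P = C_{M0}−C_M−C_N = 1.881 mol/dm³; C_N/C_P = 1.68.

1.68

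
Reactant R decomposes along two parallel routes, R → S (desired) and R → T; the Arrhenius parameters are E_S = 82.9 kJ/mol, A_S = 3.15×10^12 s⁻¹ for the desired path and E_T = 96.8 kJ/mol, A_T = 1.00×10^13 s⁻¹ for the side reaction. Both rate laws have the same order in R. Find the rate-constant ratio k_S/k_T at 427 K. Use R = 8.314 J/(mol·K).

Since both paths have the same order in R, the concentration cancels and S_{S/T} = k_S/k_T = (A_S/A_T)·exp[(E_T−E_S)/(RT)].
(E_T−E_S)/(RT) = (96.8−82.9)×10³/(8.314×427) = 13900/3550 = 3.915.
k_S/k_T = (3.15×10^12/1.00×10^13)·exp(3.915) = 0.3150 × 50.17 = 15.8.
Since E_S < E_T, lowering the temperature improves selectivity toward S.

15.8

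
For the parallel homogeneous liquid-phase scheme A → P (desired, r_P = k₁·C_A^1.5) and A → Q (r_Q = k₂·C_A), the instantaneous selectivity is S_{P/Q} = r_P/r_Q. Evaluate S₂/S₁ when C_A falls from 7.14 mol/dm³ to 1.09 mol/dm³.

0.391

S_{P/Q} = (k₁/k₂)·C_A^0.5, so S₂/S₁ = (C_{A,2}/C_{A,1})^0.5.
= (1.09/7.14)^0.5 = (0.1527)^0.5 = 0.391.
Selectivity toward P falls as C_A falls — high-concentration operation is favoured.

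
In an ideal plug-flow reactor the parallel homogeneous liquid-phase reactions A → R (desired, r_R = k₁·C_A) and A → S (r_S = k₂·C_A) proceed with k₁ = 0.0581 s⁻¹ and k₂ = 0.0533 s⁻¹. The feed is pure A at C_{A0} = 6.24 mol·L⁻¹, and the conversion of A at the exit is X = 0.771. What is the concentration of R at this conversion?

2.51 mol·L⁻¹

C_A = C_{A0}(1−X) = 1.429 mol·L⁻¹.
Both paths are first order in A, so the instantaneous fraction to R is constant: dC_R/d(−C_A) = k₁/(k₁+k₂) = 0.5215.
C_R = 0.5215·(C_{A0}−C_A) = 0.5215×4.811 = 2.51 mol·L⁻¹.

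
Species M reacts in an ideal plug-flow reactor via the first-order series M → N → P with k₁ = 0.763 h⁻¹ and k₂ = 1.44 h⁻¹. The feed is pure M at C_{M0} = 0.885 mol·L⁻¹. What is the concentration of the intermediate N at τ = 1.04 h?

0.228 mol·L⁻¹

Solving the coupled first-order balances gives C_N(τ) = [k₁/(k₂−k₁)]·C_{M0}·(e^(−k₁τ) − e^(−k₂τ)).
e^(−k₁τ) = e^(−0.763×1.04) = e^(−0.7935) = 0.4523; e^(−k₂τ) = e^(−1.498) = 0.2237.
C_N = 0.763×0.885/(1.44−0.763) × (0.4523−0.2237) = 0.9974×0.2286 = 0.2280 mol·L⁻¹.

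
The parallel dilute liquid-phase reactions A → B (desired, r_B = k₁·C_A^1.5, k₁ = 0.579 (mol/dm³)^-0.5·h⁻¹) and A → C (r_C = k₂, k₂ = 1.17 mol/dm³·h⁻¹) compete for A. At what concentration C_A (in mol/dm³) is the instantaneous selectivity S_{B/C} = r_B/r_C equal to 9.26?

S_{B/C} = (k₁/k₂)·C_A^1.5 ⇒ C_A = (S·k₂/k₁)^(1/1.5).
= (9.26×1.17/0.579)^(0.6667) = (18.71)^(0.6667) = 7.05 mol/dm³.

7.05 mol/dm³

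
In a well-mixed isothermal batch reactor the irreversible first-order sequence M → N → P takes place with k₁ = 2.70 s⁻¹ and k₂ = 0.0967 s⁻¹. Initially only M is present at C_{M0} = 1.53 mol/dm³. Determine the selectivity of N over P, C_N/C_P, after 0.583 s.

27.9

For first-order series with pure M initially, C_N(t) = k₁C_{M0}/(k₂−k₁)·(e^(−k₁t) − e^(−k₂t)).
e^(−k₁t) = e^(−2.70×0.583) = e^(−1.574) = 0.2072; e^(−k₂t) = e^(−0.05638) = 0.9452.
C_N = 2.70×1.53/(0.0967−2.70) × (0.2072−0.9452) = (-1.587)×(-0.7380) = 1.171 mol/dm³.
C_M = C_{M0}e^(−k₁t) = 0.3170 mol/dm³, so C_P = C_{M0}−C_M−C_N = 0.04193 mol/dm³; C_N/C_P = 27.9.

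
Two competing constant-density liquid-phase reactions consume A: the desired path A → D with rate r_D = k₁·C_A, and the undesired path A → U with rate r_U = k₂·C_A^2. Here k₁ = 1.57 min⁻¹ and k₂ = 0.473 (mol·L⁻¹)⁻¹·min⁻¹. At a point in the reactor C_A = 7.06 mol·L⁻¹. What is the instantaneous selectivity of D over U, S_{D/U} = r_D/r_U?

S_{D/U} = r_D/r_U = (k₁·C_A)/(k₂·C_A^2) = (k₁/k₂)·C_A⁻¹.
= (1.57×7.060) / (0.473×7.060^2) = 11.08/23.58 = 0.470.

0.470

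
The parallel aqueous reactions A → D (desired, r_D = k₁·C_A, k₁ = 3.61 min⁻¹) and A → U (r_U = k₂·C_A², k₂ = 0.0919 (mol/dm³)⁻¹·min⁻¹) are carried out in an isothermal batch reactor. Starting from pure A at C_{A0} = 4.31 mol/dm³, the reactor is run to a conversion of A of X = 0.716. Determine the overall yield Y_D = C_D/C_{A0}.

C_A = C_{A0}(1−X) = 1.224 mol/dm³.
Along a PFR/batch, dC_D/dC_A = −r_D/(r_D+r_U) = −k₁/(k₁+k₂·C_A).
Integrating from C_{A0} to C_A: C_D = (3.61/0.0919)·ln[(3.61+0.0919·4.31)/(3.61+0.0919·1.22)] = 39.28·ln(4.006/3.722) = 2.884 mol/dm³.
Y_D = C_D/C_{A0} = 2.884/4.31 = 0.669.

0.669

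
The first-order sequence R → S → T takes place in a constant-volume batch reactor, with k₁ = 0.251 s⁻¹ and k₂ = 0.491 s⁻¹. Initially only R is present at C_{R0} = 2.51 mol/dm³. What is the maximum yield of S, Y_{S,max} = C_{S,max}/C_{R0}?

0.253

For a first-order series the maximum intermediate yield is C_{S,max}/C_{R0} = (k₁/k₂)^[k₂/(k₂−k₁)].
= (0.251/0.491)^(0.491/(0.491−0.251)) = (0.5112)^(2.046) = 0.2534.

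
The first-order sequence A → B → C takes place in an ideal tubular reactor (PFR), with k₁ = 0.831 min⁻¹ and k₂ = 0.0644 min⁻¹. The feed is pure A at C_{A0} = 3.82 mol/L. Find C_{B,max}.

3.08 mol/L

Evaluating C_B at τ_opt = ln(k₂/k₁)/(k₂−k₁) gives C_{B,max}/C_{A0} = (k₁/k₂)^[k₂/(k₂−k₁)].
= (0.831/0.0644)^(0.0644/(0.0644−0.831)) = (12.90)^(-0.08401) = 0.8067.
C_{B,max} = 0.8067×3.82 = 3.08 mol/L.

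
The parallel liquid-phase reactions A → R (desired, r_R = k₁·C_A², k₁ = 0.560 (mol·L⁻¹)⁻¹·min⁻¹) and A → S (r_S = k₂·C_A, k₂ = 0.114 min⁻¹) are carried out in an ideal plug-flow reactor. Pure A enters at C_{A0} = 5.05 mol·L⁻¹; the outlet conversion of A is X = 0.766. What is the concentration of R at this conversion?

C_A = C_{A0}(1−X) = 1.182 mol·L⁻¹.
Along a PFR/batch, dC_S/dC_A = −r_S/(r_R+r_S) = −k₂/(k₂+k₁·C_A).
Integrating from C_{A0} to C_A: C_S = (0.114/0.560)·ln[(0.114+0.560·5.05)/(0.114+0.560·1.18)] = 0.2036·ln(2.942/0.7758) = 0.2714 mol·L⁻¹.
Then C_R = (C_{A0}−C_A) − C_S = 3.868 − 0.2714 = 3.597 mol·L⁻¹.

3.60 mol·L⁻¹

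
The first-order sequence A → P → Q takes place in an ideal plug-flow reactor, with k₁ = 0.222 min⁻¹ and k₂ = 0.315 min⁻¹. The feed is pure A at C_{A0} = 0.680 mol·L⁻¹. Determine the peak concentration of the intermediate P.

For a first-order series the maximum intermediate yield is C_{P,max}/C_{A0} = (k₁/k₂)^[k₂/(k₂−k₁)].
= (0.222/0.315)^(0.315/(0.315−0.222)) = (0.7048)^(3.387) = 0.3057.
C_{P,max} = 0.3057×0.680 = 0.208 mol·L⁻¹.

0.208 mol·L⁻¹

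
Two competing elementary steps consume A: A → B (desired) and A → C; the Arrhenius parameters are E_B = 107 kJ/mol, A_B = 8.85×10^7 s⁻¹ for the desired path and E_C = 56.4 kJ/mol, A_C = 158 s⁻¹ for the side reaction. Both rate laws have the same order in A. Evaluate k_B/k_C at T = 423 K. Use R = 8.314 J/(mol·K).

0.316

Since both paths have the same order in A, the concentration cancels and S_{B/C} = k_B/k_C = (A_B/A_C)·exp[(E_C−E_B)/(RT)].
(E_C−E_B)/(RT) = (56.4−107)×10³/(8.314×423) = -50600/3517 = -14.39.
k_B/k_C = (8.85×10^7/158)·exp(-14.39) = 5.601×10^5 × 5.641×10^-7 = 0.316.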